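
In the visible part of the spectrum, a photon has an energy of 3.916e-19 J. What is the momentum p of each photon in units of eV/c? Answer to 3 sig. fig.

2.44 eV/c

Use c = 2.99792458e8 m/s, 1 eV = 1.602176634e-19 J.
For a photon p = E/c, so p = 1.306e-27 kg·m/s.
Converting to eV/c: p = 2.444 eV/c ≈ 2.44 eV/c.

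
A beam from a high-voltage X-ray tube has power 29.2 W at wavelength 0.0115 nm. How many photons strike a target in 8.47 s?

Total energy: E_total = P·t = 29.2 × 8.47 = 247.3 J.
Per-photon energy: E = 1.727 × 10^-14 J.
N = E_total / E_photon = 1.43 × 10^16.

1.43 × 10^16 photons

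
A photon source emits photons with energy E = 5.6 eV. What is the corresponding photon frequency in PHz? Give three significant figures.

(h = 6.62607015·10^-34 J·s, 1 eV = 1.602176634·10^-19 J.)
Convert to SI: E = 5.6 eV = 8.9722·10^-19 J.
The photon relation is f = E/h, giving f = 1.354·10^15 Hz.
Converting to PHz: f = 1.354 PHz ≈ 1.35 PHz.

1.35 PHz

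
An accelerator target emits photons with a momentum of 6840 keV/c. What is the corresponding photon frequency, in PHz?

In SI units: p = 6840 keV/c = 3.6555·10^-21 kg·m/s.
The photon relation is f = pc/h, giving f = 1.654·10^21 Hz.
Converting to PHz: f = 1.654·10^6 PHz ≈ 1.65·10^6 PHz.

1.65·10^6 PHz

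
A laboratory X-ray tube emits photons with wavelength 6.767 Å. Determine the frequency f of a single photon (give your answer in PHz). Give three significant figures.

443 PHz

(c = 2.99792458e8 m/s.)
Convert to SI: λ = 6.767 Å = 6.767e-10 m.
Apply f = c/λ: f = 4.430e17 Hz.
Converting to PHz: f = 443.0 PHz ≈ 443 PHz.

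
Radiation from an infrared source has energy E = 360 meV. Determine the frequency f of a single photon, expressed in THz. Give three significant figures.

87.0 THz

Take h = 6.62607015 × 10^-34 J·s, 1 eV = 1.602176634 × 10^-19 J.
Convert to SI: E = 360 meV = 5.7678 × 10^-20 J.
Apply f = E/h: f = 8.705 × 10^13 Hz.
Converting to THz: f = 87.05 THz ≈ 87.0 THz.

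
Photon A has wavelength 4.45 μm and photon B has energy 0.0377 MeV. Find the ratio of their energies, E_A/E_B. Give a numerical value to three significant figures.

7.39 × 10^-6

E_A = 4.464 × 10^-20 J (from wavelength = 4.45 μm, via E = hc/λ).
E_B = 6.040 × 10^-15 J (from energy = 0.0377 MeV, via E given directly).
Ratio = 4.464 × 10^-20 / 6.040 × 10^-15 = 7.39 × 10^-6.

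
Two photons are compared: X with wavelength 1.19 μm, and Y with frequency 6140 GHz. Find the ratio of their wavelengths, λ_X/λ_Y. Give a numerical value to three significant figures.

λ_X = 1.190e-6 m (from wavelength = 1.19 μm, via λ given directly).
λ_Y = 4.883e-5 m (from frequency = 6140 GHz, via λ = c/f).
Ratio = 1.190e-6 / 4.883e-5 = 0.0244.

0.0244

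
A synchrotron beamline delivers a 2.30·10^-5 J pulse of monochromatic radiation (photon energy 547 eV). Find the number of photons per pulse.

2.62·10^11 photons

Per-photon energy: E = 8.764·10^-17 J (from energy = 547 eV).
N = E_total / E_photon = 2.30·10^-5 J / 8.764·10^-17 J = 2.62·10^11.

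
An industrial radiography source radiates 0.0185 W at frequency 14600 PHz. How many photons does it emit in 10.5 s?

2.01e13 photons

Total energy: E_total = P·t = 0.0185 × 10.5 = 0.1942 J.
Per-photon energy: E = 9.674e-15 J.
N = E_total / E_photon = 2.01e13.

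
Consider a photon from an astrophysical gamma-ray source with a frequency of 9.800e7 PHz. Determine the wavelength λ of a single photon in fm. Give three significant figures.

3.06 fm

(c = 2.99792458e8 m/s.)
Convert to SI: f = 9.800e7 PHz = 9.800e22 Hz.
Since λ = c/f for a photon, λ = 3.059e-15 m.
Converting to fm: λ = 3.059 fm ≈ 3.06 fm.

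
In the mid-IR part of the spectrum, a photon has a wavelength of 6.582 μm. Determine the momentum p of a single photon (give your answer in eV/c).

Convert to SI: λ = 6.582 μm = 6.582·10^-6 m.
Apply p = h/λ: p = 1.007·10^-28 kg·m/s.
Converting to eV/c: p = 0.1884 eV/c ≈ 0.188 eV/c.

0.188 eV/c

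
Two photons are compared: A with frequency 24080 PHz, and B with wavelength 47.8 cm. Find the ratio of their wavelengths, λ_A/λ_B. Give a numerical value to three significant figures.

2.60·10^-11

λ_A = 1.245·10^-11 m (from frequency = 24080 PHz, via λ = c/f).
λ_B = 0.4780 m (from wavelength = 47.8 cm, via λ given directly).
Ratio = 1.245·10^-11 / 0.4780 = 2.60·10^-11.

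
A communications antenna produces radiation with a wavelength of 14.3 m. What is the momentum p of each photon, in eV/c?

8.67 × 10^-8 eV/c

Take h = 6.62607015 × 10^-34 J·s, c = 2.99792458 × 10^8 m/s, 1 eV = 1.602176634 × 10^-19 J.
Apply p = h/λ: p = 4.634 × 10^-35 kg·m/s.
Converting to eV/c: p = 8.670 × 10^-8 eV/c ≈ 8.67 × 10^-8 eV/c.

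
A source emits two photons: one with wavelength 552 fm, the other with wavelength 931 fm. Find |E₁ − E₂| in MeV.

0.914 MeV

Using E = hc/λ: E₁ = 3.599 × 10^-13 J, E₂ = 2.134 × 10^-13 J.
|ΔE| = |3.599 × 10^-13 − 2.134 × 10^-13| = 1.46 × 10^-13 J = 0.914 MeV.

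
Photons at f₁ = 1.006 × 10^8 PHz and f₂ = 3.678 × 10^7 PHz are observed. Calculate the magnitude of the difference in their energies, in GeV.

0.264 GeV

Using E = hf: E₁ = 6.6658 × 10^-11 J, E₂ = 2.4371 × 10^-11 J.
|ΔE| = |6.6658 × 10^-11 − 2.4371 × 10^-11| = 4.23 × 10^-11 J = 0.264 GeV.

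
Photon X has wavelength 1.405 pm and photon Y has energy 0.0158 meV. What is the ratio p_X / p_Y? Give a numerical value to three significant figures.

5.59e10

p_X = 4.716e-22 kg·m/s (from wavelength = 1.405 pm, via p = h/λ).
p_Y = 8.444e-33 kg·m/s (from energy = 0.0158 meV, via p = E/c).
Ratio = 4.716e-22 / 8.444e-33 = 5.59e10.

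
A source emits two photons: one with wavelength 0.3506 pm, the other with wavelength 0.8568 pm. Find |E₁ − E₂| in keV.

Using E = hc/λ: E₁ = 5.6658 × 10^-13 J, E₂ = 2.3184 × 10^-13 J.
|ΔE| = |5.6658 × 10^-13 − 2.3184 × 10^-13| = 3.35 × 10^-13 J = 2090 keV.

2090 keV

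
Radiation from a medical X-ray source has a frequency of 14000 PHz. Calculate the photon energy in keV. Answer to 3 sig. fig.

57.9 keV

In SI units: f = 14000 PHz = 1.40e19 Hz.
The photon relation is E = hf, giving E = 9.276e-15 J.
Converting to keV: E = 57.90 keV ≈ 57.9 keV.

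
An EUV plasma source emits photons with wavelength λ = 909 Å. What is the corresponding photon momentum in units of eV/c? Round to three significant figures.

13.6 eV/c

(h = 6.62607015 × 10^-34 J·s, c = 2.99792458 × 10^8 m/s, 1 eV = 1.602176634 × 10^-19 J.)
First convert: λ = 909 Å = 9.09 × 10^-8 m.
Since p = h/λ for a photon, p = 7.289 × 10^-27 kg·m/s.
Converting to eV/c: p = 13.64 eV/c ≈ 13.6 eV/c.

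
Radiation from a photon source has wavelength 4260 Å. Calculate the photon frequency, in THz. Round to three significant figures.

704 THz

In SI units: λ = 4260 Å = 4.26 × 10^-7 m.
Apply f = c/λ: f = 7.037 × 10^14 Hz.
Converting to THz: f = 703.7 THz ≈ 704 THz.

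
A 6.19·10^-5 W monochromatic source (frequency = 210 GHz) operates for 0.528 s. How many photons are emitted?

Total energy: E_total = P·t = 6.19·10^-5 × 0.528 = 3.268·10^-5 J.
Per-photon energy: E = 1.391·10^-22 J.
N = E_total / E_photon = 2.35·10^17.

2.35·10^17 photons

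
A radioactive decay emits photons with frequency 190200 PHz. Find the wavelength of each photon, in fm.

First convert: f = 190200 PHz = 1.902 × 10^20 Hz.
Since λ = c/f for a photon, λ = 1.576 × 10^-12 m.
Converting to fm: λ = 1576 fm ≈ 1580 fm.

1580 fm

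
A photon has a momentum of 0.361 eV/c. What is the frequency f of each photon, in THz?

87.3 THz

Use h = 6.62607015 × 10^-34 J·s, c = 2.99792458 × 10^8 m/s, 1 eV = 1.602176634 × 10^-19 J.
First convert: p = 0.361 eV/c = 1.9293 × 10^-28 kg·m/s.
For a photon f = pc/h, so f = 8.729 × 10^13 Hz.
Converting to THz: f = 87.29 THz ≈ 87.3 THz.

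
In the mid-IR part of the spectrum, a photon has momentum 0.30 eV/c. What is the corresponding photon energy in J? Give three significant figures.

Convert to SI: p = 0.30 eV/c = 1.6033e-28 kg·m/s.
For a photon E = pc, so E = 4.807e-20 J.
So E ≈ 4.81e-20 J.

4.81e-20 J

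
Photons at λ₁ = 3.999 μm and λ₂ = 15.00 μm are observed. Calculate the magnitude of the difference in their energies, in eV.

Using E = hc/λ: E₁ = 4.9674 × 10^-20 J, E₂ = 1.3243 × 10^-20 J.
|ΔE| = |4.9674 × 10^-20 − 1.3243 × 10^-20| = 3.64 × 10^-20 J = 0.227 eV.

0.227 eV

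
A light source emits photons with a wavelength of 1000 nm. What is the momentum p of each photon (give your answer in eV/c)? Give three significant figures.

First convert: λ = 1000 nm = 1.0·10^-6 m.
Since p = h/λ for a photon, p = 6.626·10^-28 kg·m/s.
Converting to eV/c: p = 1.240 eV/c ≈ 1.24 eV/c.

1.24 eV/c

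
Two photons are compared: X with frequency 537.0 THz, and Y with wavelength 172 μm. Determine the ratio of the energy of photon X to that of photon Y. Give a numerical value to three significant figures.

E_X = 3.558·10^-19 J (from frequency = 537.0 THz, via E = hf).
E_Y = 1.155·10^-21 J (from wavelength = 172 μm, via E = hc/λ).
Ratio = 3.558·10^-19 / 1.155·10^-21 = 308.

308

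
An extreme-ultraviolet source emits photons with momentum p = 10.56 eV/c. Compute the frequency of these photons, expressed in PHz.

2.55 PHz

Take h = 6.62607015e-34 J·s, c = 2.99792458e8 m/s, 1 eV = 1.602176634e-19 J.
First convert: p = 10.56 eV/c = 5.6436e-27 kg·m/s.
The photon relation is f = pc/h, giving f = 2.553e15 Hz.
Converting to PHz: f = 2.553 PHz ≈ 2.55 PHz.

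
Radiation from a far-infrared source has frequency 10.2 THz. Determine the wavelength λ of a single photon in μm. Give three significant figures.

29.4 μm

Take c = 2.99792458·10^8 m/s.
Convert to SI: f = 10.2 THz = 1.02·10^13 Hz.
For a photon λ = c/f, so λ = 2.939·10^-5 m.
Converting to μm: λ = 29.39 μm ≈ 29.4 μm.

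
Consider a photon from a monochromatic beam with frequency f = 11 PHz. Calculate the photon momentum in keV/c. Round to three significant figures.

0.0455 keV/c

Take h = 6.62607015 × 10^-34 J·s, c = 2.99792458 × 10^8 m/s, 1 eV = 1.602176634 × 10^-19 J.
Convert to SI: f = 11 PHz = 1.1 × 10^16 Hz.
Since p = hf/c for a photon, p = 2.431 × 10^-26 kg·m/s.
Converting to keV/c: p = 0.04549 keV/c ≈ 0.0455 keV/c.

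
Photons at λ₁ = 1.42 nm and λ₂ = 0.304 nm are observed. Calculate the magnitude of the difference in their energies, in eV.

3210 eV

Using E = hc/λ: E₁ = 1.399e-16 J, E₂ = 6.534e-16 J.
|ΔE| = |1.399e-16 − 6.534e-16| = 5.14e-16 J = 3210 eV.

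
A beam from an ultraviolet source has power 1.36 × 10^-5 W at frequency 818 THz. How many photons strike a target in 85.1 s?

Total energy: E_total = P·t = 1.36 × 10^-5 × 85.1 = 0.001157 J.
Per-photon energy: E = 5.420 × 10^-19 J.
N = E_total / E_photon = 2.14 × 10^15.

2.14 × 10^15 photons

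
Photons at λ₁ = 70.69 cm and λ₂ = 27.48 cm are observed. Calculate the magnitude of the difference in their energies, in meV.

2.76 × 10^-3 meV

Using E = hc/λ: E₁ = 2.8101 × 10^-25 J, E₂ = 7.2287 × 10^-25 J.
|ΔE| = |2.8101 × 10^-25 − 7.2287 × 10^-25| = 4.42 × 10^-25 J = 2.76 × 10^-3 meV.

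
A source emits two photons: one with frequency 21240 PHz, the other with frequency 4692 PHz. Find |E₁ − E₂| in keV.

Using E = hf: E₁ = 1.4074·10^-14 J, E₂ = 3.1090·10^-15 J.
|ΔE| = |1.4074·10^-14 − 3.1090·10^-15| = 1.10·10^-14 J = 68.4 keV.

68.4 keV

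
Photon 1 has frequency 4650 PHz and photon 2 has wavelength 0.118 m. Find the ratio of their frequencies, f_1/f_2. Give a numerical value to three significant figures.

1.83e9

f_1 = 4.650e18 Hz (from frequency = 4650 PHz, via f given directly).
f_2 = 2.541e9 Hz (from wavelength = 0.118 m, via f = c/λ).
Ratio = 4.650e18 / 2.541e9 = 1.83e9.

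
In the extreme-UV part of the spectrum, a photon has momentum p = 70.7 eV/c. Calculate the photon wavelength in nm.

Take h = 6.62607015 × 10^-34 J·s, c = 2.99792458 × 10^8 m/s, 1 eV = 1.602176634 × 10^-19 J.
In SI units: p = 70.7 eV/c = 3.7784 × 10^-26 kg·m/s.
Since λ = h/p for a photon, λ = 1.754 × 10^-8 m.
Converting to nm: λ = 17.54 nm ≈ 17.5 nm.

17.5 nm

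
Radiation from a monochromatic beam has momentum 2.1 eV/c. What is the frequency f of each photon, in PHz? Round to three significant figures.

0.508 PHz

Use h = 6.62607015e-34 J·s, c = 2.99792458e8 m/s, 1 eV = 1.602176634e-19 J.
In SI units: p = 2.1 eV/c = 1.1223e-27 kg·m/s.
Apply f = pc/h: f = 5.078e14 Hz.
Converting to PHz: f = 0.5078 PHz ≈ 0.508 PHz.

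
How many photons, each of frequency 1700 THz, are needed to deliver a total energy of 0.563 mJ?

Per-photon energy: E = 1.126e-18 J (from frequency = 1700 THz).
N = E_total / E_photon = 5.63e-4 J / 1.126e-18 J = 5.00e14.

5.00e14 photons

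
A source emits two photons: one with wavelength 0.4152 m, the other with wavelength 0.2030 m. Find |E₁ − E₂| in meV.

Using E = hc/λ: E₁ = 4.7843 × 10^-25 J, E₂ = 9.7854 × 10^-25 J.
|ΔE| = |4.7843 × 10^-25 − 9.7854 × 10^-25| = 5.00 × 10^-25 J = 3.12 × 10^-3 meV.

3.12 × 10^-3 meV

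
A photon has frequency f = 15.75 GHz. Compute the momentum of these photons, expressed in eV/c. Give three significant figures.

Take h = 6.62607015·10^-34 J·s, c = 2.99792458·10^8 m/s, 1 eV = 1.602176634·10^-19 J.
In SI units: f = 15.75 GHz = 1.575·10^10 Hz.
For a photon p = hf/c, so p = 3.481·10^-32 kg·m/s.
Converting to eV/c: p = 6.514·10^-5 eV/c ≈ 6.51·10^-5 eV/c.

6.51·10^-5 eV/c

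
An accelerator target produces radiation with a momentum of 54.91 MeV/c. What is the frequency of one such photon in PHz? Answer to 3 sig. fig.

1.33 × 10^7 PHz

Convert to SI: p = 54.91 MeV/c = 2.9345 × 10^-20 kg·m/s.
For a photon f = pc/h, so f = 1.328 × 10^22 Hz.
Converting to PHz: f = 1.328 × 10^7 PHz ≈ 1.33 × 10^7 PHz.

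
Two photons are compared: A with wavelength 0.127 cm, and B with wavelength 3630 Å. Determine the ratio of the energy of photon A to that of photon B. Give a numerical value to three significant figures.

2.86e-4

E_A = 1.564e-22 J (from wavelength = 0.127 cm, via E = hc/λ).
E_B = 5.472e-19 J (from wavelength = 3630 Å, via E = hc/λ).
Ratio = 1.564e-22 / 5.472e-19 = 2.86e-4.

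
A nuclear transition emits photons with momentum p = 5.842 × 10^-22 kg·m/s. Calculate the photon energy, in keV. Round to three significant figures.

1090 keV

The photon relation is E = pc, giving E = 1.751 × 10^-13 J.
Converting to keV: E = 1093 keV ≈ 1090 keV.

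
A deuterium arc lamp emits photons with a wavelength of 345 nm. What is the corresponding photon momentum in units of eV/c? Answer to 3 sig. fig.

3.59 eV/c

First convert: λ = 345 nm = 3.45e-7 m.
For a photon p = h/λ, so p = 1.921e-27 kg·m/s.
Converting to eV/c: p = 3.594 eV/c ≈ 3.59 eV/c.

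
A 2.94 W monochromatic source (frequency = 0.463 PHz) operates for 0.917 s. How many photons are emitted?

Total energy: E_total = P·t = 2.94 × 0.917 = 2.696 J.
Per-photon energy: E = 3.068 × 10^-19 J.
N = E_total / E_photon = 8.79 × 10^18.

8.79 × 10^18 photons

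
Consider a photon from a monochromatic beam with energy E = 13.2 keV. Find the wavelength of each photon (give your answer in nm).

First convert: E = 13.2 keV = 2.1149e-15 J.
Apply λ = hc/E: λ = 9.393e-11 m.
Converting to nm: λ = 0.09393 nm ≈ 0.0939 nm.

0.0939 nm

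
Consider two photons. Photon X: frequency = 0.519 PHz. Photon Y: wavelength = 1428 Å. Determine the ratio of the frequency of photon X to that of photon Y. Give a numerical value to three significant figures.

0.247

f_X = 5.190 × 10^14 Hz (from frequency = 0.519 PHz, via f given directly).
f_Y = 2.099 × 10^15 Hz (from wavelength = 1428 Å, via f = c/λ).
Ratio = 5.190 × 10^14 / 2.099 × 10^15 = 0.247.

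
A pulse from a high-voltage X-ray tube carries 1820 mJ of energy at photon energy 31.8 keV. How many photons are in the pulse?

3.57e14 photons

Per-photon energy: E = 5.095e-15 J (from energy = 31.8 keV).
N = E_total / E_photon = 1.82 J / 5.095e-15 J = 3.57e14.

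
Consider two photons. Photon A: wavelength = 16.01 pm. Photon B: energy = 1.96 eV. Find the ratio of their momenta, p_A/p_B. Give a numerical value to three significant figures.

3.95 × 10^4

p_A = 4.139 × 10^-23 kg·m/s (from wavelength = 16.01 pm, via p = h/λ).
p_B = 1.047 × 10^-27 kg·m/s (from energy = 1.96 eV, via p = E/c).
Ratio = 4.139 × 10^-23 / 1.047 × 10^-27 = 3.95 × 10^4.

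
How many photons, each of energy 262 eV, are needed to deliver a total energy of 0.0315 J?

Per-photon energy: E = 4.198e-17 J (from energy = 262 eV).
N = E_total / E_photon = 0.0315 J / 4.198e-17 J = 7.50e14.

7.50e14 photons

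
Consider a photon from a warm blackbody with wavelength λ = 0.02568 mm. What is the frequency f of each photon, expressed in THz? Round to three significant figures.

Use c = 2.99792458e8 m/s.
Convert to SI: λ = 0.02568 mm = 2.568e-5 m.
Since f = c/λ for a photon, f = 1.167e13 Hz.
Converting to THz: f = 11.67 THz ≈ 11.7 THz.

11.7 THz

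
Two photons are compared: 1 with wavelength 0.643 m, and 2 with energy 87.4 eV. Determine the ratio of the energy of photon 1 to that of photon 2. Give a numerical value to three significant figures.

2.21e-8

E_1 = 3.089e-25 J (from wavelength = 0.643 m, via E = hc/λ).
E_2 = 1.400e-17 J (from energy = 87.4 eV, via E given directly).
Ratio = 3.089e-25 / 1.400e-17 = 2.21e-8.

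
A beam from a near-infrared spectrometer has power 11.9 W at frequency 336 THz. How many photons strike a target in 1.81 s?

Total energy: E_total = P·t = 11.9 × 1.81 = 21.54 J.
Per-photon energy: E = 2.226e-19 J.
N = E_total / E_photon = 9.67e19.

9.67e19 photons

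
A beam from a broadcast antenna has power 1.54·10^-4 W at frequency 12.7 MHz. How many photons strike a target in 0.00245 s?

Total energy: E_total = P·t = 1.54·10^-4 × 0.00245 = 3.773·10^-7 J.
Per-photon energy: E = 8.415·10^-27 J.
N = E_total / E_photon = 4.48·10^19.

4.48·10^19 photons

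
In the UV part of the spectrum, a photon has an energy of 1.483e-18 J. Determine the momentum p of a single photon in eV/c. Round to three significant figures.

9.26 eV/c

For a photon p = E/c, so p = 4.947e-27 kg·m/s.
Converting to eV/c: p = 9.256 eV/c ≈ 9.26 eV/c.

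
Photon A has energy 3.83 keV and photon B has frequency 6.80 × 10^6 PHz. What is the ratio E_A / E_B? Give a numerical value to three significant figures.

E_A = 6.136 × 10^-16 J (from energy = 3.83 keV, via E given directly).
E_B = 4.506 × 10^-12 J (from frequency = 6.80 × 10^6 PHz, via E = hf).
Ratio = 6.136 × 10^-16 / 4.506 × 10^-12 = 1.36 × 10^-4.

1.36 × 10^-4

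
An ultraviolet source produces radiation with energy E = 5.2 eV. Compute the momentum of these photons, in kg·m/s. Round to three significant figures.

Take c = 2.99792458 × 10^8 m/s, 1 eV = 1.602176634 × 10^-19 J.
Convert to SI: E = 5.2 eV = 8.3313 × 10^-19 J.
The photon relation is p = E/c, giving p = 2.779 × 10^-27 kg·m/s.
So p ≈ 2.78 × 10^-27 kg·m/s.

2.78 × 10^-27 kg·m/s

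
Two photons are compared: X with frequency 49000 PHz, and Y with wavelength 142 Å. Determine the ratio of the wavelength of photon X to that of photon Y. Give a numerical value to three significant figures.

λ_X = 6.118·10^-12 m (from frequency = 49000 PHz, via λ = c/f).
λ_Y = 1.420·10^-8 m (from wavelength = 142 Å, via λ given directly).
Ratio = 6.118·10^-12 / 1.420·10^-8 = 4.31·10^-4.

4.31·10^-4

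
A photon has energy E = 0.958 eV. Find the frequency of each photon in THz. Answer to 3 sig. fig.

232 THz

Use h = 6.62607015e-34 J·s, 1 eV = 1.602176634e-19 J.
In SI units: E = 0.958 eV = 1.5349e-19 J.
Apply f = E/h: f = 2.316e14 Hz.
Converting to THz: f = 231.6 THz ≈ 232 THz.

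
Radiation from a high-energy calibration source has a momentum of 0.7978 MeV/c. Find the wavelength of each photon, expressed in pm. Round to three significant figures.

Use h = 6.62607015·10^-34 J·s, c = 2.99792458·10^8 m/s, 1 eV = 1.602176634·10^-19 J.
In SI units: p = 0.7978 MeV/c = 4.2637·10^-22 kg·m/s.
The photon relation is λ = h/p, giving λ = 1.554·10^-12 m.
Converting to pm: λ = 1.554 pm ≈ 1.55 pm.

1.55 pm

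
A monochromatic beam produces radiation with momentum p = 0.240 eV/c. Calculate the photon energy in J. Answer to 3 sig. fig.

Convert to SI: p = 0.240 eV/c = 1.2826e-28 kg·m/s.
For a photon E = pc, so E = 3.845e-20 J.
So E ≈ 3.85e-20 J.

3.85e-20 J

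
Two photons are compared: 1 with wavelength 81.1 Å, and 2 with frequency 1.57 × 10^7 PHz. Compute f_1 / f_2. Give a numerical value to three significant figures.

f_1 = 3.697 × 10^16 Hz (from wavelength = 81.1 Å, via f = c/λ).
f_2 = 1.570 × 10^22 Hz (from frequency = 1.57 × 10^7 PHz, via f given directly).
Ratio = 3.697 × 10^16 / 1.570 × 10^22 = 2.35 × 10^-6.

2.35 × 10^-6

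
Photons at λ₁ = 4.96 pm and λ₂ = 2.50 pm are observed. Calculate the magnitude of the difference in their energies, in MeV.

Using E = hc/λ: E₁ = 4.005e-14 J, E₂ = 7.946e-14 J.
|ΔE| = |4.005e-14 − 7.946e-14| = 3.94e-14 J = 0.246 MeV.

0.246 MeV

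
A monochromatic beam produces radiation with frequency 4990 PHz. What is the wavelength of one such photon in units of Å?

First convert: f = 4990 PHz = 4.99 × 10^18 Hz.
Since λ = c/f for a photon, λ = 6.008 × 10^-11 m.
Converting to Å: λ = 0.6008 Å ≈ 0.601 Å.

0.601 Å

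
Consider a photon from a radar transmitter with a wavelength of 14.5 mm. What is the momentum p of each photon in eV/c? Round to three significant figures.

Take h = 6.62607015 × 10^-34 J·s, c = 2.99792458 × 10^8 m/s, 1 eV = 1.602176634 × 10^-19 J.
First convert: λ = 14.5 mm = 0.0145 m.
For a photon p = h/λ, so p = 4.570 × 10^-32 kg·m/s.
Converting to eV/c: p = 8.551 × 10^-5 eV/c ≈ 8.55 × 10^-5 eV/c.

8.55 × 10^-5 eV/c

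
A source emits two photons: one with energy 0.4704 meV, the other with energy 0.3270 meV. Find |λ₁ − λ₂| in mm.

Using λ = hc/E: λ₁ = 0.0026357 m, λ₂ = 0.0037916 m.
|Δλ| = |0.0026357 − 0.0037916| = 0.00116 m = 1.16 mm.

1.16 mm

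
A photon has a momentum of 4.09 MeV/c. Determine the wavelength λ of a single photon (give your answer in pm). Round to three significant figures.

0.303 pm

(h = 6.62607015 × 10^-34 J·s, c = 2.99792458 × 10^8 m/s, 1 eV = 1.602176634 × 10^-19 J.)
In SI units: p = 4.09 MeV/c = 2.1858 × 10^-21 kg·m/s.
The photon relation is λ = h/p, giving λ = 3.031 × 10^-13 m.
Converting to pm: λ = 0.3031 pm ≈ 0.303 pm.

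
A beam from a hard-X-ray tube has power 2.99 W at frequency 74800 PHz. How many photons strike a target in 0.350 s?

2.11·10^13 photons

Total energy: E_total = P·t = 2.99 × 0.350 = 1.046 J.
Per-photon energy: E = 4.956·10^-14 J.
N = E_total / E_photon = 2.11·10^13.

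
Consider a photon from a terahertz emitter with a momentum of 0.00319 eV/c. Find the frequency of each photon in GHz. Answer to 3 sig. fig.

771 GHz

Take h = 6.62607015e-34 J·s, c = 2.99792458e8 m/s, 1 eV = 1.602176634e-19 J.
Convert to SI: p = 0.00319 eV/c = 1.7048e-30 kg·m/s.
For a photon f = pc/h, so f = 7.713e11 Hz.
Converting to GHz: f = 771.3 GHz ≈ 771 GHz.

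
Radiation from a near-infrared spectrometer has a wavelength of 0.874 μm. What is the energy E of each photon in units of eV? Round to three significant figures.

(h = 6.62607015e-34 J·s, c = 2.99792458e8 m/s, 1 eV = 1.602176634e-19 J.)
Convert to SI: λ = 0.874 μm = 8.74e-7 m.
For a photon E = hc/λ, so E = 2.273e-19 J.
Converting to eV: E = 1.419 eV ≈ 1.42 eV.

1.42 eV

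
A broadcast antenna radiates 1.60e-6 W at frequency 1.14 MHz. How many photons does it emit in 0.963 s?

2.04e21 photons

Total energy: E_total = P·t = 1.60e-6 × 0.963 = 1.541e-6 J.
Per-photon energy: E = 7.554e-28 J.
N = E_total / E_photon = 2.04e21.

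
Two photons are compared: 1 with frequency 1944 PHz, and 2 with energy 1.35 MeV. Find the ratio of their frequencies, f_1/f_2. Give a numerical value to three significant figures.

f_1 = 1.944e18 Hz (from frequency = 1944 PHz, via f given directly).
f_2 = 3.264e20 Hz (from energy = 1.35 MeV, via f = E/h).
Ratio = 1.944e18 / 3.264e20 = 5.96e-3.

5.96e-3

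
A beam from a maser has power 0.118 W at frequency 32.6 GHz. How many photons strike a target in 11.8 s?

Total energy: E_total = P·t = 0.118 × 11.8 = 1.392 J.
Per-photon energy: E = 2.160·10^-23 J.
N = E_total / E_photon = 6.45·10^22.

6.45·10^22 photons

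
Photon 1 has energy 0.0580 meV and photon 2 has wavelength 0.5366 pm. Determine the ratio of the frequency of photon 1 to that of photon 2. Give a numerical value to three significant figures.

f_1 = 1.402 × 10^10 Hz (from energy = 0.0580 meV, via f = E/h).
f_2 = 5.587 × 10^20 Hz (from wavelength = 0.5366 pm, via f = c/λ).
Ratio = 1.402 × 10^10 / 5.587 × 10^20 = 2.51 × 10^-11.

2.51 × 10^-11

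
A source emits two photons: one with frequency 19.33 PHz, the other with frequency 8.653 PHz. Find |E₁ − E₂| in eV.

44.2 eV

Using E = hf: E₁ = 1.2808 × 10^-17 J, E₂ = 5.7335 × 10^-18 J.
|ΔE| = |1.2808 × 10^-17 − 5.7335 × 10^-18| = 7.07 × 10^-18 J = 44.2 eV.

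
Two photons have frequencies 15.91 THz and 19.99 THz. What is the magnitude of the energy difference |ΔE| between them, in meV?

16.9 meV

Using E = hf: E₁ = 1.0542e-20 J, E₂ = 1.3246e-20 J.
|ΔE| = |1.0542e-20 − 1.3246e-20| = 2.70e-21 J = 16.9 meV.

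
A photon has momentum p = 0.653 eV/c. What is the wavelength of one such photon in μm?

1.90 μm

Use h = 6.62607015 × 10^-34 J·s, c = 2.99792458 × 10^8 m/s, 1 eV = 1.602176634 × 10^-19 J.
First convert: p = 0.653 eV/c = 3.4898 × 10^-28 kg·m/s.
The photon relation is λ = h/p, giving λ = 1.899 × 10^-6 m.
Converting to μm: λ = 1.899 μm ≈ 1.90 μm.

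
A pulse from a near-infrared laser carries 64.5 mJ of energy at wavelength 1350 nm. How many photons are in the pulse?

4.38e17 photons

Per-photon energy: E = 1.471e-19 J (from wavelength = 1350 nm).
N = E_total / E_photon = 0.0645 J / 1.471e-19 J = 4.38e17.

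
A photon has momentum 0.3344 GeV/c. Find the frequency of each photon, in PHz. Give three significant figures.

8.09e7 PHz

Convert to SI: p = 0.3344 GeV/c = 1.7871e-19 kg·m/s.
For a photon f = pc/h, so f = 8.086e22 Hz.
Converting to PHz: f = 8.086e7 PHz ≈ 8.09e7 PHz.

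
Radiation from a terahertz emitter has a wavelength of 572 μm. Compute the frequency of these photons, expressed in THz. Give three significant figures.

First convert: λ = 572 μm = 5.72 × 10^-4 m.
Apply f = c/λ: f = 5.241 × 10^11 Hz.
Converting to THz: f = 0.5241 THz ≈ 0.524 THz.

0.524 THz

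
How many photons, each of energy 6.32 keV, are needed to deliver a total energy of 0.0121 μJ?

Per-photon energy: E = 1.013·10^-15 J (from energy = 6.32 keV).
N = E_total / E_photon = 1.21·10^-8 J / 1.013·10^-15 J = 1.19·10^7.

1.19·10^7 photons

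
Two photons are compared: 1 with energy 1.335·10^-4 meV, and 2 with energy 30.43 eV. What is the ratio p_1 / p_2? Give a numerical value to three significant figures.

p_1 = 7.135·10^-35 kg·m/s (from energy = 1.335·10^-4 meV, via p = E/c).
p_2 = 1.626·10^-26 kg·m/s (from energy = 30.43 eV, via p = E/c).
Ratio = 7.135·10^-35 / 1.626·10^-26 = 4.39·10^-9.

4.39·10^-9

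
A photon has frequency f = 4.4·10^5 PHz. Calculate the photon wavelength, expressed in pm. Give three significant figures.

0.681 pm

(c = 2.99792458·10^8 m/s.)
In SI units: f = 4.4·10^5 PHz = 4.4·10^20 Hz.
The photon relation is λ = c/f, giving λ = 6.813·10^-13 m.
Converting to pm: λ = 0.6813 pm ≈ 0.681 pm.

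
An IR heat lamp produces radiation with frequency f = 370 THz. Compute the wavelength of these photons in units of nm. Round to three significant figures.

810 nm

First convert: f = 370 THz = 3.70 × 10^14 Hz.
Since λ = c/f for a photon, λ = 8.102 × 10^-7 m.
Converting to nm: λ = 810.2 nm ≈ 810 nm.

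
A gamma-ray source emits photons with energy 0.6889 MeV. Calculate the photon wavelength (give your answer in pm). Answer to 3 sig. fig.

In SI units: E = 0.6889 MeV = 1.1037e-13 J.
Apply λ = hc/E: λ = 1.800e-12 m.
Converting to pm: λ = 1.800 pm ≈ 1.80 pm.

1.80 pm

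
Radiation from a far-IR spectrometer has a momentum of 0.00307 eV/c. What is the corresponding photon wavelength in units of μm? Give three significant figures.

404 μm

In SI units: p = 0.00307 eV/c = 1.6407 × 10^-30 kg·m/s.
Since λ = h/p for a photon, λ = 4.039 × 10^-4 m.
Converting to μm: λ = 403.9 μm ≈ 404 μm.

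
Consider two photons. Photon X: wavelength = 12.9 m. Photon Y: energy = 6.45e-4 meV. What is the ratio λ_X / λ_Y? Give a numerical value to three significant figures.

λ_X = 12.90 m (from wavelength = 12.9 m, via λ given directly).
λ_Y = 1.922 m (from energy = 6.45e-4 meV, via λ = hc/E).
Ratio = 12.90 / 1.922 = 6.71.

6.71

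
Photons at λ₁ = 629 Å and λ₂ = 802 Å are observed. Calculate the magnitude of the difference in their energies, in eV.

Using E = hc/λ: E₁ = 3.158 × 10^-18 J, E₂ = 2.477 × 10^-18 J.
|ΔE| = |3.158 × 10^-18 − 2.477 × 10^-18| = 6.81 × 10^-19 J = 4.25 eV.

4.25 eV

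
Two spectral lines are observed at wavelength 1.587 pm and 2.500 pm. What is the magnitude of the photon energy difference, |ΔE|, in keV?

Using E = hc/λ: E₁ = 1.2517·10^-13 J, E₂ = 7.9458·10^-14 J.
|ΔE| = |1.2517·10^-13 − 7.9458·10^-14| = 4.57·10^-14 J = 285 keV.

285 keV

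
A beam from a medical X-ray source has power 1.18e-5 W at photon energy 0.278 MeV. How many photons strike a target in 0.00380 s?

Total energy: E_total = P·t = 1.18e-5 × 0.00380 = 4.484e-8 J.
Per-photon energy: E = 4.454e-14 J.
N = E_total / E_photon = 1.01e6.

1.01e6 photons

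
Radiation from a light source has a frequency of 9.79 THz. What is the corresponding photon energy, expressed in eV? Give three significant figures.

In SI units: f = 9.79 THz = 9.79·10^12 Hz.
The photon relation is E = hf, giving E = 6.487·10^-21 J.
Converting to eV: E = 0.04049 eV ≈ 0.0405 eV.

0.0405 eV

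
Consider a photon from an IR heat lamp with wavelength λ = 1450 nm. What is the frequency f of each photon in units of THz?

207 THz

First convert: λ = 1450 nm = 1.45·10^-6 m.
The photon relation is f = c/λ, giving f = 2.068·10^14 Hz.
Converting to THz: f = 206.8 THz ≈ 207 THz.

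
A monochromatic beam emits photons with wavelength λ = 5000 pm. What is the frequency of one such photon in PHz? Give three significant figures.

60.0 PHz

Take c = 2.99792458 × 10^8 m/s.
In SI units: λ = 5000 pm = 5.0 × 10^-9 m.
Apply f = c/λ: f = 5.996 × 10^16 Hz.
Converting to PHz: f = 59.96 PHz ≈ 60.0 PHz.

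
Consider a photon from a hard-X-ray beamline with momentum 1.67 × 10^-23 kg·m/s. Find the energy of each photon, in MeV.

The photon relation is E = pc, giving E = 5.007 × 10^-15 J.
Converting to MeV: E = 0.03125 MeV ≈ 0.0312 MeV.

0.0312 MeV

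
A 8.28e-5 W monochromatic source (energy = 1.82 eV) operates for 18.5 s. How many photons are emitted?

Total energy: E_total = P·t = 8.28e-5 × 18.5 = 0.001532 J.
Per-photon energy: E = 2.916e-19 J.
N = E_total / E_photon = 5.25e15.

5.25e15 photons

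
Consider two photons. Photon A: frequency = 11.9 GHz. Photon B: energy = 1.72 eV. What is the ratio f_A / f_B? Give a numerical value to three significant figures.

2.86e-5

f_A = 1.190e10 Hz (from frequency = 11.9 GHz, via f given directly).
f_B = 4.159e14 Hz (from energy = 1.72 eV, via f = E/h).
Ratio = 1.190e10 / 4.159e14 = 2.86e-5.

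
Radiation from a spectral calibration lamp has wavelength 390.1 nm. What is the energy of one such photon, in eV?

Use h = 6.62607015 × 10^-34 J·s, c = 2.99792458 × 10^8 m/s, 1 eV = 1.602176634 × 10^-19 J.
Convert to SI: λ = 390.1 nm = 3.901 × 10^-7 m.
Since E = hc/λ for a photon, E = 5.092 × 10^-19 J.
Converting to eV: E = 3.178 eV ≈ 3.18 eV.

3.18 eV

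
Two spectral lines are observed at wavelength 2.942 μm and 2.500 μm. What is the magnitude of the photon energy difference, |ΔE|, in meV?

74.5 meV

Using E = hc/λ: E₁ = 6.7520e-20 J, E₂ = 7.9458e-20 J.
|ΔE| = |6.7520e-20 − 7.9458e-20| = 1.19e-20 J = 74.5 meV.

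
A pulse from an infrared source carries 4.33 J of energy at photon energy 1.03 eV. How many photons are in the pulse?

2.62e19 photons

Per-photon energy: E = 1.650e-19 J (from energy = 1.03 eV).
N = E_total / E_photon = 4.33 J / 1.650e-19 J = 2.62e19.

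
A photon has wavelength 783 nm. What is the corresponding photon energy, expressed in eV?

1.58 eV

In SI units: λ = 783 nm = 7.83e-7 m.
For a photon E = hc/λ, so E = 2.537e-19 J.
Converting to eV: E = 1.583 eV ≈ 1.58 eV.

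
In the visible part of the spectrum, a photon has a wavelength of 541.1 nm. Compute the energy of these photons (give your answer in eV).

(h = 6.62607015 × 10^-34 J·s, c = 2.99792458 × 10^8 m/s, 1 eV = 1.602176634 × 10^-19 J.)
First convert: λ = 541.1 nm = 5.411 × 10^-7 m.
The photon relation is E = hc/λ, giving E = 3.671 × 10^-19 J.
Converting to eV: E = 2.291 eV ≈ 2.29 eV.

2.29 eV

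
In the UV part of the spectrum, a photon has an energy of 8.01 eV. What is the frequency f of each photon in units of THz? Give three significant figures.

First convert: E = 8.01 eV = 1.2833 × 10^-18 J.
Apply f = E/h: f = 1.937 × 10^15 Hz.
Converting to THz: f = 1937 THz ≈ 1940 THz.

1940 THz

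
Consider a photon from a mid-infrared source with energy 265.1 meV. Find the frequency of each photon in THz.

64.1 THz

First convert: E = 265.1 meV = 4.2474e-20 J.
Apply f = E/h: f = 6.410e13 Hz.
Converting to THz: f = 64.10 THz ≈ 64.1 THz.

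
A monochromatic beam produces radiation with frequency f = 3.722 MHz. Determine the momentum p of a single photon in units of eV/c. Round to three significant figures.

1.54e-8 eV/c

(h = 6.62607015e-34 J·s, c = 2.99792458e8 m/s, 1 eV = 1.602176634e-19 J.)
First convert: f = 3.722 MHz = 3.722e6 Hz.
For a photon p = hf/c, so p = 8.226e-36 kg·m/s.
Converting to eV/c: p = 1.539e-8 eV/c ≈ 1.54e-8 eV/c.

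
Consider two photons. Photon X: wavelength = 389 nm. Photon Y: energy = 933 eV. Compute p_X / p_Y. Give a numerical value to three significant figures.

p_X = 1.703·10^-27 kg·m/s (from wavelength = 389 nm, via p = h/λ).
p_Y = 4.986·10^-25 kg·m/s (from energy = 933 eV, via p = E/c).
Ratio = 1.703·10^-27 / 4.986·10^-25 = 3.42·10^-3.

3.42·10^-3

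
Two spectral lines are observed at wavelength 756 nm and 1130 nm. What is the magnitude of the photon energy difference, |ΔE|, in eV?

Using E = hc/λ: E₁ = 2.628e-19 J, E₂ = 1.758e-19 J.
|ΔE| = |2.628e-19 − 1.758e-19| = 8.70e-20 J = 0.543 eV.

0.543 eV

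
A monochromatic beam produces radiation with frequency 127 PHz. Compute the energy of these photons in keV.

Use h = 6.62607015 × 10^-34 J·s, 1 eV = 1.602176634 × 10^-19 J.
First convert: f = 127 PHz = 1.27 × 10^17 Hz.
For a photon E = hf, so E = 8.415 × 10^-17 J.
Converting to keV: E = 0.5252 keV ≈ 0.525 keV.

0.525 keV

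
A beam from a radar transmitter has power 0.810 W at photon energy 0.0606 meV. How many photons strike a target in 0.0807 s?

6.73 × 10^21 photons

Total energy: E_total = P·t = 0.810 × 0.0807 = 0.06537 J.
Per-photon energy: E = 9.709 × 10^-24 J.
N = E_total / E_photon = 6.73 × 10^21.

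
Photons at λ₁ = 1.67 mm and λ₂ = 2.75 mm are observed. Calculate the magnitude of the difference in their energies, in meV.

0.292 meV

Using E = hc/λ: E₁ = 1.189e-22 J, E₂ = 7.223e-23 J.
|ΔE| = |1.189e-22 − 7.223e-23| = 4.67e-23 J = 0.292 meV.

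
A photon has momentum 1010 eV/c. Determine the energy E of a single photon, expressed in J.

First convert: p = 1010 eV/c = 5.3977 × 10^-25 kg·m/s.
The photon relation is E = pc, giving E = 1.618 × 10^-16 J.
So E ≈ 1.62 × 10^-16 J.

1.62 × 10^-16 J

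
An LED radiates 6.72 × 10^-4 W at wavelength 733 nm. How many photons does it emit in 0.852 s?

2.11 × 10^15 photons

Total energy: E_total = P·t = 6.72 × 10^-4 × 0.852 = 5.725 × 10^-4 J.
Per-photon energy: E = 2.710 × 10^-19 J.
N = E_total / E_photon = 2.11 × 10^15.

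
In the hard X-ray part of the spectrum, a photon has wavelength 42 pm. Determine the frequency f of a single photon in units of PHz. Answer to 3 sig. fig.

7140 PHz

(c = 2.99792458 × 10^8 m/s.)
In SI units: λ = 42 pm = 4.2 × 10^-11 m.
Since f = c/λ for a photon, f = 7.138 × 10^18 Hz.
Converting to PHz: f = 7138 PHz ≈ 7140 PHz.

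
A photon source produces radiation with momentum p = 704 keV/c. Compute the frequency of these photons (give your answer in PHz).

1.70 × 10^5 PHz

Take h = 6.62607015 × 10^-34 J·s, c = 2.99792458 × 10^8 m/s, 1 eV = 1.602176634 × 10^-19 J.
First convert: p = 704 keV/c = 3.7624 × 10^-22 kg·m/s.
Apply f = pc/h: f = 1.702 × 10^20 Hz.
Converting to PHz: f = 170200 PHz ≈ 1.70 × 10^5 PHz.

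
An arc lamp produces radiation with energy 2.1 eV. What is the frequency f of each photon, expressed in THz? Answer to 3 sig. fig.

508 THz

(h = 6.62607015·10^-34 J·s, 1 eV = 1.602176634·10^-19 J.)
Convert to SI: E = 2.1 eV = 3.3646·10^-19 J.
Since f = E/h for a photon, f = 5.078·10^14 Hz.
Converting to THz: f = 507.8 THz ≈ 508 THz.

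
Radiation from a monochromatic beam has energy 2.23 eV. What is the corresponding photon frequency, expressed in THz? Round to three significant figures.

Use h = 6.62607015 × 10^-34 J·s, 1 eV = 1.602176634 × 10^-19 J.
Convert to SI: E = 2.23 eV = 3.5729 × 10^-19 J.
For a photon f = E/h, so f = 5.392 × 10^14 Hz.
Converting to THz: f = 539.2 THz ≈ 539 THz.

539 THz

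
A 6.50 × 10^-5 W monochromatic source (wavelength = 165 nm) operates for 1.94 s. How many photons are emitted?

1.05 × 10^14 photons

Total energy: E_total = P·t = 6.50 × 10^-5 × 1.94 = 1.261 × 10^-4 J.
Per-photon energy: E = 1.204 × 10^-18 J.
N = E_total / E_photon = 1.05 × 10^14.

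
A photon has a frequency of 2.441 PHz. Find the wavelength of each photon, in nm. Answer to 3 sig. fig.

First convert: f = 2.441 PHz = 2.441 × 10^15 Hz.
The photon relation is λ = c/f, giving λ = 1.228 × 10^-7 m.
Converting to nm: λ = 122.8 nm ≈ 123 nm.

123 nm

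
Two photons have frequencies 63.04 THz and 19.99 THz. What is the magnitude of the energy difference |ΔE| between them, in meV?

178 meV

Using E = hf: E₁ = 4.1771e-20 J, E₂ = 1.3246e-20 J.
|ΔE| = |4.1771e-20 − 1.3246e-20| = 2.85e-20 J = 178 meV.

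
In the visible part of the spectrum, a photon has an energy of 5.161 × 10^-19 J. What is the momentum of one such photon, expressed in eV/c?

Use c = 2.99792458 × 10^8 m/s, 1 eV = 1.602176634 × 10^-19 J.
The photon relation is p = E/c, giving p = 1.722 × 10^-27 kg·m/s.
Converting to eV/c: p = 3.221 eV/c ≈ 3.22 eV/c.

3.22 eV/c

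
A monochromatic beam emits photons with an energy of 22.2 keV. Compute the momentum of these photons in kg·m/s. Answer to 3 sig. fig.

1.19e-23 kg·m/s

In SI units: E = 22.2 keV = 3.5568e-15 J.
The photon relation is p = E/c, giving p = 1.186e-23 kg·m/s.
So p ≈ 1.19e-23 kg·m/s.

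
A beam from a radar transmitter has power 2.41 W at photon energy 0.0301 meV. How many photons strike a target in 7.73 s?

3.86 × 10^24 photons

Total energy: E_total = P·t = 2.41 × 7.73 = 18.63 J.
Per-photon energy: E = 4.823 × 10^-24 J.
N = E_total / E_photon = 3.86 × 10^24.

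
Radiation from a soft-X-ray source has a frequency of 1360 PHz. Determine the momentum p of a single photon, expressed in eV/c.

(h = 6.62607015·10^-34 J·s, c = 2.99792458·10^8 m/s, 1 eV = 1.602176634·10^-19 J.)
Convert to SI: f = 1360 PHz = 1.36·10^18 Hz.
The photon relation is p = hf/c, giving p = 3.006·10^-24 kg·m/s.
Converting to eV/c: p = 5625 eV/c ≈ 5620 eV/c.

5620 eV/c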